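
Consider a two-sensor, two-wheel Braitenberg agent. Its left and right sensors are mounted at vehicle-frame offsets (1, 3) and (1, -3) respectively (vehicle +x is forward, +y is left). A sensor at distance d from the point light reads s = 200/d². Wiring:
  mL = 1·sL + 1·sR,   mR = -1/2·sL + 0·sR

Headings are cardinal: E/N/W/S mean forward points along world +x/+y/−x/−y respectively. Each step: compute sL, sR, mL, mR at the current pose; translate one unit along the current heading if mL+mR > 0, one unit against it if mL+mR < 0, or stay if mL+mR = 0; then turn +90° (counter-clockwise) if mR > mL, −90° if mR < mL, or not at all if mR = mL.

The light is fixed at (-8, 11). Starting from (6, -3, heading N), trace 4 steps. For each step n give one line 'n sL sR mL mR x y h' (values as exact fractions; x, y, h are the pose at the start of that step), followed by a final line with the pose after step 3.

n=0: pose=(6,-3,N); sL=20/29, sR=100/229; mL=7480/6641, mR=-10/29; mL+mR=5190/6641 → advance +1; mR−mL=-9770/6641 → turn -1·90°
n=1: pose=(6,-2,E); sL=8/13, sR=200/481; mL=496/481, mR=-4/13; mL+mR=348/481 → advance +1; mR−mL=-644/481 → turn -1·90°
n=2: pose=(7,-2,S); sL=5/13, sR=10/17; mL=215/221, mR=-5/26; mL+mR=345/442 → advance +1; mR−mL=-515/442 → turn -1·90°
n=3: pose=(7,-3,W); sL=40/97, sR=200/317; mL=32080/30749, mR=-20/97; mL+mR=25740/30749 → advance +1; mR−mL=-38420/30749 → turn -1·90°

0 20/29 100/229 7480/6641 -10/29 6 -3 N
1 8/13 200/481 496/481 -4/13 6 -2 E
2 5/13 10/17 215/221 -5/26 7 -2 S
3 40/97 200/317 32080/30749 -20/97 7 -3 W
final 6 -3 N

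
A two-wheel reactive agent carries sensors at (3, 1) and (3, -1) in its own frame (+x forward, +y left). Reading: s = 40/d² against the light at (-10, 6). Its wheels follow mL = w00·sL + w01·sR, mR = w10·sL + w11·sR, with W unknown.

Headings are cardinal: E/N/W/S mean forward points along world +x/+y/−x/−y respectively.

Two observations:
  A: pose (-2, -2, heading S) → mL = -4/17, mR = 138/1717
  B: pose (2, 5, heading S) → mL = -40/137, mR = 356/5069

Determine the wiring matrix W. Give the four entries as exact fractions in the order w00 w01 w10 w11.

obs A: pose=(-2,-2,S) → sL=20/101, sR=4/17, mL=-4/17, mR=138/1717
obs B: pose=(2,5,S) → sL=8/37, sR=40/137, mL=-40/137, mR=356/5069
sensor matrix S = [[20/101, 4/17], [8/37, 40/137]]; det S = 60416/8703473
solve [mL_A; mL_B] = S·[w00; w01] and [mR_A; mR_B] = S·[w10; w11]:
  w00 = 0, w01 = -1, w10 = 1, w11 = -1/2

0 -1 1 -1/2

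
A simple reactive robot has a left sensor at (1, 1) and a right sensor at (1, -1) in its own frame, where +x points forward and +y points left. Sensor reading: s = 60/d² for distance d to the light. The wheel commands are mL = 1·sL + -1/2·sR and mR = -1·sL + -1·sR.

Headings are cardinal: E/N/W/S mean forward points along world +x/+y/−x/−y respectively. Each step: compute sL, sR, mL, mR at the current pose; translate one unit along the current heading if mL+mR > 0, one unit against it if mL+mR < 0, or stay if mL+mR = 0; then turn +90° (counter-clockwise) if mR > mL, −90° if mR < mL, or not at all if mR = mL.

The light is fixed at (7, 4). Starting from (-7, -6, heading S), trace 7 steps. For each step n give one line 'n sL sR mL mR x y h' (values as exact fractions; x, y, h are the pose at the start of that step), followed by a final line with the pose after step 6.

n=0: pose=(-7,-6,S); sL=6/29, sR=30/173; mL=603/5017, mR=-1908/5017; mL+mR=-45/173 → advance -1; mR−mL=-2511/5017 → turn -1·90°
n=1: pose=(-7,-5,W); sL=12/65, sR=60/289; mL=1518/18785, mR=-7368/18785; mL+mR=-90/289 → advance -1; mR−mL=-8886/18785 → turn -1·90°
n=2: pose=(-6,-5,N); sL=3/13, sR=15/52; mL=9/104, mR=-27/52; mL+mR=-45/104 → advance -1; mR−mL=-63/104 → turn -1·90°
n=3: pose=(-6,-6,E); sL=4/15, sR=12/53; mL=122/795, mR=-392/795; mL+mR=-18/53 → advance -1; mR−mL=-514/795 → turn -1·90°
n=4: pose=(-7,-6,S); sL=6/29, sR=30/173; mL=603/5017, mR=-1908/5017; mL+mR=-45/173 → advance -1; mR−mL=-2511/5017 → turn -1·90°
n=5: pose=(-7,-5,W); sL=12/65, sR=60/289; mL=1518/18785, mR=-7368/18785; mL+mR=-90/289 → advance -1; mR−mL=-8886/18785 → turn -1·90°
n=6: pose=(-6,-5,N); sL=3/13, sR=15/52; mL=9/104, mR=-27/52; mL+mR=-45/104 → advance -1; mR−mL=-63/104 → turn -1·90°

0 6/29 30/173 603/5017 -1908/5017 -7 -6 S
1 12/65 60/289 1518/18785 -7368/18785 -7 -5 W
2 3/13 15/52 9/104 -27/52 -6 -5 N
3 4/15 12/53 122/795 -392/795 -6 -6 E
4 6/29 30/173 603/5017 -1908/5017 -7 -6 S
5 12/65 60/289 1518/18785 -7368/18785 -7 -5 W
6 3/13 15/52 9/104 -27/52 -6 -5 N
final -6 -6 E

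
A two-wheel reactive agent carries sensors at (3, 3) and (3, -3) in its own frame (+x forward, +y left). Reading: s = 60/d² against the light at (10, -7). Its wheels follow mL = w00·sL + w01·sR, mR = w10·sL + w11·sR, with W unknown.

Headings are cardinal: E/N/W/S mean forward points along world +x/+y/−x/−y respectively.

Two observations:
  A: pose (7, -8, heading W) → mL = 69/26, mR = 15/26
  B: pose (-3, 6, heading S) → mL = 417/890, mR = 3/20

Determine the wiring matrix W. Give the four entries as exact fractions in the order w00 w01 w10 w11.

obs A: pose=(7,-8,W) → sL=15/13, sR=3/2, mL=69/26, mR=15/26
obs B: pose=(-3,6,S) → sL=3/10, sR=15/89, mL=417/890, mR=3/20
sensor matrix S = [[15/13, 3/2], [3/10, 15/89]]; det S = -5913/23140
solve [mL_A; mL_B] = S·[w00; w01] and [mR_A; mR_B] = S·[w10; w11]:
  w00 = 1, w01 = 1, w10 = 1/2, w11 = 0

1 1 1/2 0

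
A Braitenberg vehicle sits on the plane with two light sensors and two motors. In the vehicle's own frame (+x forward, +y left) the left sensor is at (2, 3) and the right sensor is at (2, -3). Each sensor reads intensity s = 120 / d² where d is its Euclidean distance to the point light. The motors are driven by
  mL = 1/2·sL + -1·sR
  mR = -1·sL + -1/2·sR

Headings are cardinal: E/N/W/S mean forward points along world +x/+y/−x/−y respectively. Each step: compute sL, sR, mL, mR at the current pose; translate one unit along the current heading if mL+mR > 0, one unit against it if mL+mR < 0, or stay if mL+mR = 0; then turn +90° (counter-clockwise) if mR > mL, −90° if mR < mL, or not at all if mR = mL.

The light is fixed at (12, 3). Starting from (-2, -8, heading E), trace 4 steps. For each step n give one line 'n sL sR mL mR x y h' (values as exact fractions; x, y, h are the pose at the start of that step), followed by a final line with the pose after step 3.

0 15/26 6/17 -57/884 -333/442 -2 -8 E
1 120/313 120/493 -7980/154309 -77940/154309 -3 -8 S
2 60/229 60/169 -8670/38701 -17010/38701 -3 -7 W
3 120/353 24/37 -6252/13061 -8676/13061 -2 -7 N
final -2 -8 E

n=0: pose=(-2,-8,E); sL=15/26, sR=6/17; mL=-57/884, mR=-333/442; mL+mR=-723/884 → advance -1; mR−mL=-609/884 → turn -1·90°
n=1: pose=(-3,-8,S); sL=120/313, sR=120/493; mL=-7980/154309, mR=-77940/154309; mL+mR=-85920/154309 → advance -1; mR−mL=-69960/154309 → turn -1·90°
n=2: pose=(-3,-7,W); sL=60/229, sR=60/169; mL=-8670/38701, mR=-17010/38701; mL+mR=-25680/38701 → advance -1; mR−mL=-8340/38701 → turn -1·90°
n=3: pose=(-2,-7,N); sL=120/353, sR=24/37; mL=-6252/13061, mR=-8676/13061; mL+mR=-14928/13061 → advance -1; mR−mL=-2424/13061 → turn -1·90°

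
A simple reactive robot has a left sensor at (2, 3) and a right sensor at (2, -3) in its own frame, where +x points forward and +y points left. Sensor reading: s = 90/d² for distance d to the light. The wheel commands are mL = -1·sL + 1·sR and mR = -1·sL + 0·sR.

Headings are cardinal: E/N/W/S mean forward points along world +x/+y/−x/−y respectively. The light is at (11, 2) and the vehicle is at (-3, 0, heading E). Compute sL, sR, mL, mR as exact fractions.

left sensor world pos  = (-1, 3); dL² = 145
right sensor world pos = (-1, -3); dR² = 169
sL = 90/145 = 18/29
sR = 90/169 = 90/169
mL = -1·sL + 1·sR = -432/4901
mR = -1·sL + 0·sR = -18/29

18/29 90/169 -432/4901 -18/29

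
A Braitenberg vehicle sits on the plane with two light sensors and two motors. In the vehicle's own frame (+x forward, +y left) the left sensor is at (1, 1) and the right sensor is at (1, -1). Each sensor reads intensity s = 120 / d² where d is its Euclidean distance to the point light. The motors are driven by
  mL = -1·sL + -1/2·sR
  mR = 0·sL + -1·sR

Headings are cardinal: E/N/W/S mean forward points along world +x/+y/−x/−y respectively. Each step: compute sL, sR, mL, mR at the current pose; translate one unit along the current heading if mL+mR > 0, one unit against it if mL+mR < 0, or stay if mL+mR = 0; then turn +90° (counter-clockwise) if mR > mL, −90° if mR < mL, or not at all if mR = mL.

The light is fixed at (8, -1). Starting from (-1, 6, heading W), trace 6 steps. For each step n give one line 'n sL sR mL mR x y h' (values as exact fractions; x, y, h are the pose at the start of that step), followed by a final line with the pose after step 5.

n=0: pose=(-1,6,W); sL=15/17, sR=30/41; mL=-870/697, mR=-30/41; mL+mR=-1380/697 → advance -1; mR−mL=360/697 → turn +1·90°
n=1: pose=(0,6,S); sL=24/17, sR=40/39; mL=-1276/663, mR=-40/39; mL+mR=-652/221 → advance -1; mR−mL=596/663 → turn +1·90°
n=2: pose=(0,7,E); sL=12/13, sR=60/49; mL=-978/637, mR=-60/49; mL+mR=-1758/637 → advance -1; mR−mL=198/637 → turn +1·90°
n=3: pose=(-1,7,N); sL=120/181, sR=24/29; mL=-5652/5249, mR=-24/29; mL+mR=-9996/5249 → advance -1; mR−mL=1308/5249 → turn +1·90°
n=4: pose=(-1,6,W); sL=15/17, sR=30/41; mL=-870/697, mR=-30/41; mL+mR=-1380/697 → advance -1; mR−mL=360/697 → turn +1·90°
n=5: pose=(0,6,S); sL=24/17, sR=40/39; mL=-1276/663, mR=-40/39; mL+mR=-652/221 → advance -1; mR−mL=596/663 → turn +1·90°

0 15/17 30/41 -870/697 -30/41 -1 6 W
1 24/17 40/39 -1276/663 -40/39 0 6 S
2 12/13 60/49 -978/637 -60/49 0 7 E
3 120/181 24/29 -5652/5249 -24/29 -1 7 N
4 15/17 30/41 -870/697 -30/41 -1 6 W
5 24/17 40/39 -1276/663 -40/39 0 6 S
final 0 7 E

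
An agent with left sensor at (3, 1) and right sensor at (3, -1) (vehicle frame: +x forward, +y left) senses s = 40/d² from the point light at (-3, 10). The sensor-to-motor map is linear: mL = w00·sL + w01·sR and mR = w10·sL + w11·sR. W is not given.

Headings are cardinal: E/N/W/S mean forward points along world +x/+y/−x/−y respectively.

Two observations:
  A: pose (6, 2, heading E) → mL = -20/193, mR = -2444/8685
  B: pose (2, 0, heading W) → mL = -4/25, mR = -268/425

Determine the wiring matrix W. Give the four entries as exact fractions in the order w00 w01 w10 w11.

-1/2 0 -1/2 -1

obs A: pose=(6,2,E) → sL=40/193, sR=8/45, mL=-20/193, mR=-2444/8685
obs B: pose=(2,0,W) → sL=8/25, sR=8/17, mL=-4/25, mR=-268/425
sensor matrix S = [[40/193, 8/45], [8/25, 8/17]]; det S = 150016/3691125
solve [mL_A; mL_B] = S·[w00; w01] and [mR_A; mR_B] = S·[w10; w11]:
  w00 = -1/2, w01 = 0, w10 = -1/2, w11 = -1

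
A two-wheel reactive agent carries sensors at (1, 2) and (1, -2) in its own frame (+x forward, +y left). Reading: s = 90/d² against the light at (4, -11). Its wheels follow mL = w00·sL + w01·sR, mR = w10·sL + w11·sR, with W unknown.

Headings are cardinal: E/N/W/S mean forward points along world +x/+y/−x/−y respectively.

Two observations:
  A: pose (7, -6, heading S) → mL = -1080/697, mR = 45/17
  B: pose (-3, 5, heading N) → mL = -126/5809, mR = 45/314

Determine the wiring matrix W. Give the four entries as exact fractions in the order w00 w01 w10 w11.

obs A: pose=(7,-6,S) → sL=90/41, sR=90/17, mL=-1080/697, mR=45/17
obs B: pose=(-3,5,N) → sL=9/37, sR=45/157, mL=-126/5809, mR=45/314
sensor matrix S = [[90/41, 90/17], [9/37, 45/157]]; det S = -2666520/4048873
solve [mL_A; mL_B] = S·[w00; w01] and [mR_A; mR_B] = S·[w10; w11]:
  w00 = 1/2, w01 = -1/2, w10 = 0, w11 = 1/2

1/2 -1/2 0 1/2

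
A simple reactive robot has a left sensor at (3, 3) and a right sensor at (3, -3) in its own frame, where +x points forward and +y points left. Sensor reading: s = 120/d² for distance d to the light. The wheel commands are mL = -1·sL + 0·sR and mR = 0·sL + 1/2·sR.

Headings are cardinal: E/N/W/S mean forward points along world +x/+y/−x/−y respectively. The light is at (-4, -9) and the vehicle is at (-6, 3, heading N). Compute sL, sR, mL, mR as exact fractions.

12/25 60/113 -12/25 30/113

left sensor world pos  = (-9, 6); dL² = 250
right sensor world pos = (-3, 6); dR² = 226
sL = 120/250 = 12/25
sR = 120/226 = 60/113
mL = -1·sL + 0·sR = -12/25
mR = 0·sL + 1/2·sR = 30/113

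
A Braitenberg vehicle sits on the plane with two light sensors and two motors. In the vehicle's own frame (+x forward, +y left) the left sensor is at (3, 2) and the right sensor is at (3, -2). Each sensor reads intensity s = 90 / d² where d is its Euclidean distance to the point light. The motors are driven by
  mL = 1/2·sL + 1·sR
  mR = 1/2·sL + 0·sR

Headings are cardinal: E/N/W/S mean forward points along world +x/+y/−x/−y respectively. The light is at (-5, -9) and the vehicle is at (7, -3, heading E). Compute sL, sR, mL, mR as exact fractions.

90/289 90/241 36855/69649 45/289

left sensor world pos  = (10, -1); dL² = 289
right sensor world pos = (10, -5); dR² = 241
sL = 90/289 = 90/289
sR = 90/241 = 90/241
mL = 1/2·sL + 1·sR = 36855/69649
mR = 1/2·sL + 0·sR = 45/289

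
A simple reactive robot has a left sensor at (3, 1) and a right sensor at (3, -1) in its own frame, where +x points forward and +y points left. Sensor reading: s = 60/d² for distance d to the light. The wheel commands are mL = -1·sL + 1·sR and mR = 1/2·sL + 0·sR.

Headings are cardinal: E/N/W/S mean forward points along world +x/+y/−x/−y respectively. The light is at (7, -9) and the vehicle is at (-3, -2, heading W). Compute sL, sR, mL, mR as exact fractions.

left sensor world pos  = (-6, -3); dL² = 205
right sensor world pos = (-6, -1); dR² = 233
sL = 60/205 = 12/41
sR = 60/233 = 60/233
mL = -1·sL + 1·sR = -336/9553
mR = 1/2·sL + 0·sR = 6/41

12/41 60/233 -336/9553 6/41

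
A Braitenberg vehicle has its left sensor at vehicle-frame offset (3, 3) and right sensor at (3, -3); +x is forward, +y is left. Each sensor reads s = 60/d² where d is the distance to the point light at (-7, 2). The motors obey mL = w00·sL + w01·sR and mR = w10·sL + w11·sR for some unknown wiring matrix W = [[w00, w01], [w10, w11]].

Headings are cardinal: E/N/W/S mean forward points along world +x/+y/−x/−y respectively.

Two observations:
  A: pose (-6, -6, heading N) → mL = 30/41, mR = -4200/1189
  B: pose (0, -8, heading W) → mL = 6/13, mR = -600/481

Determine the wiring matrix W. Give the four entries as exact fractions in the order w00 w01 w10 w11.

0 1/2 -1 -1

obs A: pose=(-6,-6,N) → sL=60/29, sR=60/41, mL=30/41, mR=-4200/1189
obs B: pose=(0,-8,W) → sL=12/37, sR=12/13, mL=6/13, mR=-600/481
sensor matrix S = [[60/29, 60/41], [12/37, 12/13]]; det S = 820800/571909
solve [mL_A; mL_B] = S·[w00; w01] and [mR_A; mR_B] = S·[w10; w11]:
  w00 = 0, w01 = 1/2, w10 = -1, w11 = -1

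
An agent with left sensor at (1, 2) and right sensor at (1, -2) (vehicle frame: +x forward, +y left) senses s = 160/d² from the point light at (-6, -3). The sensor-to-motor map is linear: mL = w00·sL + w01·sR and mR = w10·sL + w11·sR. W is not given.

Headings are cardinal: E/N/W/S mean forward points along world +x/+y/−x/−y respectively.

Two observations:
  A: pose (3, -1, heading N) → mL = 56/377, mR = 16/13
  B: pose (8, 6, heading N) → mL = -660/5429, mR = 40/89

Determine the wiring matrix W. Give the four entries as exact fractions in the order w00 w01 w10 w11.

1/2 -1 0 1

obs A: pose=(3,-1,N) → sL=80/29, sR=16/13, mL=56/377, mR=16/13
obs B: pose=(8,6,N) → sL=40/61, sR=40/89, mL=-660/5429, mR=40/89
sensor matrix S = [[80/29, 16/13], [40/61, 40/89]]; det S = 885760/2046733
solve [mL_A; mL_B] = S·[w00; w01] and [mR_A; mR_B] = S·[w10; w11]:
  w00 = 1/2, w01 = -1, w10 = 0, w11 = 1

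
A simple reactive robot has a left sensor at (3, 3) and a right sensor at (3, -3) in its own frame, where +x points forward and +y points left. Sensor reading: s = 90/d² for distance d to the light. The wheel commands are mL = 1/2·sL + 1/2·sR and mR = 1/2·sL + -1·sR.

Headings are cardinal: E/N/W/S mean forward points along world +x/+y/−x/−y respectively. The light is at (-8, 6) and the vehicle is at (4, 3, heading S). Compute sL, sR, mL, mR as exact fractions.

left sensor world pos  = (7, 0); dL² = 261
right sensor world pos = (1, 0); dR² = 117
sL = 90/261 = 10/29
sR = 90/117 = 10/13
mL = 1/2·sL + 1/2·sR = 210/377
mR = 1/2·sL + -1·sR = -225/377

10/29 10/13 210/377 -225/377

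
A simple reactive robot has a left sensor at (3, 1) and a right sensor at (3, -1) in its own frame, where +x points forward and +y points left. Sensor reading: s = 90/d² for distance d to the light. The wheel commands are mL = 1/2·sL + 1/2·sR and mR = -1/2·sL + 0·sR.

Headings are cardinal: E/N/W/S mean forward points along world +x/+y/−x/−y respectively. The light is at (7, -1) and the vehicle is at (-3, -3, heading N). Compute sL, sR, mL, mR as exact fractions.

left sensor world pos  = (-4, 0); dL² = 122
right sensor world pos = (-2, 0); dR² = 82
sL = 90/122 = 45/61
sR = 90/82 = 45/41
mL = 1/2·sL + 1/2·sR = 2295/2501
mR = -1/2·sL + 0·sR = -45/122

45/61 45/41 2295/2501 -45/122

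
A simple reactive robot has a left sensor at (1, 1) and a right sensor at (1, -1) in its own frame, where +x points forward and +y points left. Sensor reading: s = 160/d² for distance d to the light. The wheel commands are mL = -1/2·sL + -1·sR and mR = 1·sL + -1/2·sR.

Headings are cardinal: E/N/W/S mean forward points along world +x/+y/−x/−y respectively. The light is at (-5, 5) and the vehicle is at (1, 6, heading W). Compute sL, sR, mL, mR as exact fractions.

32/5 160/29 -1264/145 528/145

left sensor world pos  = (0, 5); dL² = 25
right sensor world pos = (0, 7); dR² = 29
sL = 160/25 = 32/5
sR = 160/29 = 160/29
mL = -1/2·sL + -1·sR = -1264/145
mR = 1·sL + -1/2·sR = 528/145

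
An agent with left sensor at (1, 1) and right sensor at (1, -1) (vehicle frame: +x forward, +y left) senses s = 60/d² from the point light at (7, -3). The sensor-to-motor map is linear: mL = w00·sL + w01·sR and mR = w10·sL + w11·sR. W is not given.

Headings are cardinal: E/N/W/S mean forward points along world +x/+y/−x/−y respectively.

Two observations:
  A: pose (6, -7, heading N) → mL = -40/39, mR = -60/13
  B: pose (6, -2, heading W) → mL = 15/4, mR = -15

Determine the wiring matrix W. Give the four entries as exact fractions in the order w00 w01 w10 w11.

1/2 -1/2 -1 0

obs A: pose=(6,-7,N) → sL=60/13, sR=20/3, mL=-40/39, mR=-60/13
obs B: pose=(6,-2,W) → sL=15, sR=15/2, mL=15/4, mR=-15
sensor matrix S = [[60/13, 20/3], [15, 15/2]]; det S = -850/13
solve [mL_A; mL_B] = S·[w00; w01] and [mR_A; mR_B] = S·[w10; w11]:
  w00 = 1/2, w01 = -1/2, w10 = -1, w11 = 0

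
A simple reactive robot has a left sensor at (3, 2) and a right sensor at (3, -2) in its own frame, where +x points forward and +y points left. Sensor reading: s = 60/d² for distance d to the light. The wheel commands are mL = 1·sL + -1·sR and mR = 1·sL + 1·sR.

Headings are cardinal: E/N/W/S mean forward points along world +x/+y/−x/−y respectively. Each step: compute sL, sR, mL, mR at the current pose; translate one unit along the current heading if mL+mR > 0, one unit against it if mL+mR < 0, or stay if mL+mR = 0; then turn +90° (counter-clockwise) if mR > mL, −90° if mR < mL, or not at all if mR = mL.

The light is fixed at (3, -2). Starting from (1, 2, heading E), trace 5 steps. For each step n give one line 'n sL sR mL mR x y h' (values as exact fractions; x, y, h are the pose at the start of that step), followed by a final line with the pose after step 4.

n=0: pose=(1,2,E); sL=60/37, sR=12; mL=-384/37, mR=504/37; mL+mR=120/37 → advance +1; mR−mL=24 → turn +1·90°
n=1: pose=(2,2,N); sL=30/29, sR=6/5; mL=-24/145, mR=324/145; mL+mR=60/29 → advance +1; mR−mL=12/5 → turn +1·90°
n=2: pose=(2,3,W); sL=12/5, sR=12/13; mL=96/65, mR=216/65; mL+mR=24/5 → advance +1; mR−mL=24/13 → turn +1·90°
n=3: pose=(1,3,S); sL=15, sR=3; mL=12, mR=18; mL+mR=30 → advance +1; mR−mL=6 → turn +1·90°
n=4: pose=(1,2,E); sL=60/37, sR=12; mL=-384/37, mR=504/37; mL+mR=120/37 → advance +1; mR−mL=24 → turn +1·90°

0 60/37 12 -384/37 504/37 1 2 E
1 30/29 6/5 -24/145 324/145 2 2 N
2 12/5 12/13 96/65 216/65 2 3 W
3 15 3 12 18 1 3 S
4 60/37 12 -384/37 504/37 1 2 E
final 2 2 N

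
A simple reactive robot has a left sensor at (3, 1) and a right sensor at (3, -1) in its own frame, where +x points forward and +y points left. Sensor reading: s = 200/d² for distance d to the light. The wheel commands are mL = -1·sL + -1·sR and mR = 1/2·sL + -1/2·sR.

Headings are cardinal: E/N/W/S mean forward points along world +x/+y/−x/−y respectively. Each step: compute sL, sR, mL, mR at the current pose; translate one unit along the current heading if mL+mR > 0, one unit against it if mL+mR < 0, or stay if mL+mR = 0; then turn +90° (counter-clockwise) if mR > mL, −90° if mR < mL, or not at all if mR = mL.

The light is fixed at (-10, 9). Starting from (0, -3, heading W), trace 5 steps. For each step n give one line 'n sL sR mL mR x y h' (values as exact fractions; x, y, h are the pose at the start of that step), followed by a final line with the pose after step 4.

0 100/109 20/17 -3880/1853 -240/1853 0 -3 W
1 200/369 8/13 -5552/4797 -176/4797 1 -3 S
2 25/37 10/17 -795/629 55/1258 1 -2 E
3 40/29 40/37 -2640/1073 160/1073 0 -2 N
4 100/109 20/17 -3880/1853 -240/1853 0 -3 W
final 1 -3 S

n=0: pose=(0,-3,W); sL=100/109, sR=20/17; mL=-3880/1853, mR=-240/1853; mL+mR=-4120/1853 → advance -1; mR−mL=3640/1853 → turn +1·90°
n=1: pose=(1,-3,S); sL=200/369, sR=8/13; mL=-5552/4797, mR=-176/4797; mL+mR=-5728/4797 → advance -1; mR−mL=1792/1599 → turn +1·90°
n=2: pose=(1,-2,E); sL=25/37, sR=10/17; mL=-795/629, mR=55/1258; mL+mR=-1535/1258 → advance -1; mR−mL=1645/1258 → turn +1·90°
n=3: pose=(0,-2,N); sL=40/29, sR=40/37; mL=-2640/1073, mR=160/1073; mL+mR=-2480/1073 → advance -1; mR−mL=2800/1073 → turn +1·90°
n=4: pose=(0,-3,W); sL=100/109, sR=20/17; mL=-3880/1853, mR=-240/1853; mL+mR=-4120/1853 → advance -1; mR−mL=3640/1853 → turn +1·90°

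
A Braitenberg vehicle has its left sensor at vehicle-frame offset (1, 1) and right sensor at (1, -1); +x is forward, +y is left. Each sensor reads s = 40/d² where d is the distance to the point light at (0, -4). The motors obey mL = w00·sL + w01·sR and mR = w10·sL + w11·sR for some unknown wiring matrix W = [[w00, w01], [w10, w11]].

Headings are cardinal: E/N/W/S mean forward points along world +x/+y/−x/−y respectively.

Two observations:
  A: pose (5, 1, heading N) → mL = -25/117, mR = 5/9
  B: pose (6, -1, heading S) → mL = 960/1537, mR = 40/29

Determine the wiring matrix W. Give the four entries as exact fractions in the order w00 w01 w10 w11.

obs A: pose=(5,1,N) → sL=10/13, sR=5/9, mL=-25/117, mR=5/9
obs B: pose=(6,-1,S) → sL=40/53, sR=40/29, mL=960/1537, mR=40/29
sensor matrix S = [[10/13, 5/9], [40/53, 40/29]]; det S = 115400/179829
solve [mL_A; mL_B] = S·[w00; w01] and [mR_A; mR_B] = S·[w10; w11]:
  w00 = -1, w01 = 1, w10 = 0, w11 = 1

-1 1 0 1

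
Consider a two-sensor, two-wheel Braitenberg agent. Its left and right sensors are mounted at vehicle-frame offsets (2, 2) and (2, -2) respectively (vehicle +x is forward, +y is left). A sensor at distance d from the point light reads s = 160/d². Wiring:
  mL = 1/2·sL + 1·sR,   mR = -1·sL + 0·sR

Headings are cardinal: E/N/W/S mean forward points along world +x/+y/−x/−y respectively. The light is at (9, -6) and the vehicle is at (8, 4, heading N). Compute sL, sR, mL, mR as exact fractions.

left sensor world pos  = (6, 6); dL² = 153
right sensor world pos = (10, 6); dR² = 145
sL = 160/153 = 160/153
sR = 160/145 = 32/29
mL = 1/2·sL + 1·sR = 7216/4437
mR = -1·sL + 0·sR = -160/153

160/153 32/29 7216/4437 -160/153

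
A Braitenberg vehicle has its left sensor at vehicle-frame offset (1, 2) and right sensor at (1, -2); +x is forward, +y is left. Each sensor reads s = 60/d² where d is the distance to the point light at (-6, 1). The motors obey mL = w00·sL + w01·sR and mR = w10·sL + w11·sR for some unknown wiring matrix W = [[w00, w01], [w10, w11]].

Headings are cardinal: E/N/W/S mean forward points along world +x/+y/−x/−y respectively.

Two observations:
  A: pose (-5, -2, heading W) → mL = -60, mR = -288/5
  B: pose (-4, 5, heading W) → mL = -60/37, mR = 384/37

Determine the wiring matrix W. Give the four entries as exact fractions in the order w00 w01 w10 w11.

0 -1 1 -1

obs A: pose=(-5,-2,W) → sL=12/5, sR=60, mL=-60, mR=-288/5
obs B: pose=(-4,5,W) → sL=12, sR=60/37, mL=-60/37, mR=384/37
sensor matrix S = [[12/5, 60], [12, 60/37]]; det S = -26496/37
solve [mL_A; mL_B] = S·[w00; w01] and [mR_A; mR_B] = S·[w10; w11]:
  w00 = 0, w01 = -1, w10 = 1, w11 = -1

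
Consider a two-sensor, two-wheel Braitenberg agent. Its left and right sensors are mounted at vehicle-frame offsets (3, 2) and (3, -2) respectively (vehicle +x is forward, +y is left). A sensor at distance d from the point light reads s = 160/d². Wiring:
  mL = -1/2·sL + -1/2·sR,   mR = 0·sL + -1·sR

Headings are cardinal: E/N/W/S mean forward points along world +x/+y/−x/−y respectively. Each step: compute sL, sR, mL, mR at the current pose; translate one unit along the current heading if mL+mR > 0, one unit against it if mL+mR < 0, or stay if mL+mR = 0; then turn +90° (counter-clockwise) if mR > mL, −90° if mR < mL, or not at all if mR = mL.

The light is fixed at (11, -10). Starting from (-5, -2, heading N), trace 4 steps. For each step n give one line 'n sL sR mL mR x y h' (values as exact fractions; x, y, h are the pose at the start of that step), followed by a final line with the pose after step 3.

0 32/89 160/317 -12192/28213 -160/317 -5 -2 N
1 16/25 80/97 -1776/2425 -80/97 -5 -3 E
2 160/241 160/377 -49440/90857 -160/377 -6 -3 S
3 20/37 20/29 -660/1073 -20/29 -6 -2 E
final -7 -2 S

n=0: pose=(-5,-2,N); sL=32/89, sR=160/317; mL=-12192/28213, mR=-160/317; mL+mR=-26432/28213 → advance -1; mR−mL=-2048/28213 → turn -1·90°
n=1: pose=(-5,-3,E); sL=16/25, sR=80/97; mL=-1776/2425, mR=-80/97; mL+mR=-3776/2425 → advance -1; mR−mL=-224/2425 → turn -1·90°
n=2: pose=(-6,-3,S); sL=160/241, sR=160/377; mL=-49440/90857, mR=-160/377; mL+mR=-88000/90857 → advance -1; mR−mL=10880/90857 → turn +1·90°
n=3: pose=(-6,-2,E); sL=20/37, sR=20/29; mL=-660/1073, mR=-20/29; mL+mR=-1400/1073 → advance -1; mR−mL=-80/1073 → turn -1·90°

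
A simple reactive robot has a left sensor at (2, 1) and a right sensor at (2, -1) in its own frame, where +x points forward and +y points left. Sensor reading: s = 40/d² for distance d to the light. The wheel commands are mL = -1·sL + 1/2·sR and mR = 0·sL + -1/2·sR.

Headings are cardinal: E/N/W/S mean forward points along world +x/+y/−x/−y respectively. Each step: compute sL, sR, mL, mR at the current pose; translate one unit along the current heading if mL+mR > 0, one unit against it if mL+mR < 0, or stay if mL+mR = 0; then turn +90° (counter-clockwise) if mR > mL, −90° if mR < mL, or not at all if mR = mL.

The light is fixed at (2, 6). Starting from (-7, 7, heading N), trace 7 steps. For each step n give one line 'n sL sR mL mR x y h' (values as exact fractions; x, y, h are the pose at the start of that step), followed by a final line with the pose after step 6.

n=0: pose=(-7,7,N); sL=40/109, sR=40/73; mL=-740/7957, mR=-20/73; mL+mR=-40/109 → advance -1; mR−mL=-1440/7957 → turn -1·90°
n=1: pose=(-7,6,E); sL=4/5, sR=4/5; mL=-2/5, mR=-2/5; mL+mR=-4/5 → advance -1; mR−mL=0 → turn +0·90°
n=2: pose=(-8,6,E); sL=8/13, sR=8/13; mL=-4/13, mR=-4/13; mL+mR=-8/13 → advance -1; mR−mL=0 → turn +0·90°
n=3: pose=(-9,6,E); sL=20/41, sR=20/41; mL=-10/41, mR=-10/41; mL+mR=-20/41 → advance -1; mR−mL=0 → turn +0·90°
n=4: pose=(-10,6,E); sL=40/101, sR=40/101; mL=-20/101, mR=-20/101; mL+mR=-40/101 → advance -1; mR−mL=0 → turn +0·90°
n=5: pose=(-11,6,E); sL=20/61, sR=20/61; mL=-10/61, mR=-10/61; mL+mR=-20/61 → advance -1; mR−mL=0 → turn +0·90°
n=6: pose=(-12,6,E); sL=8/29, sR=8/29; mL=-4/29, mR=-4/29; mL+mR=-8/29 → advance -1; mR−mL=0 → turn +0·90°

0 40/109 40/73 -740/7957 -20/73 -7 7 N
1 4/5 4/5 -2/5 -2/5 -7 6 E
2 8/13 8/13 -4/13 -4/13 -8 6 E
3 20/41 20/41 -10/41 -10/41 -9 6 E
4 40/101 40/101 -20/101 -20/101 -10 6 E
5 20/61 20/61 -10/61 -10/61 -11 6 E
6 8/29 8/29 -4/29 -4/29 -12 6 E
final -13 6 E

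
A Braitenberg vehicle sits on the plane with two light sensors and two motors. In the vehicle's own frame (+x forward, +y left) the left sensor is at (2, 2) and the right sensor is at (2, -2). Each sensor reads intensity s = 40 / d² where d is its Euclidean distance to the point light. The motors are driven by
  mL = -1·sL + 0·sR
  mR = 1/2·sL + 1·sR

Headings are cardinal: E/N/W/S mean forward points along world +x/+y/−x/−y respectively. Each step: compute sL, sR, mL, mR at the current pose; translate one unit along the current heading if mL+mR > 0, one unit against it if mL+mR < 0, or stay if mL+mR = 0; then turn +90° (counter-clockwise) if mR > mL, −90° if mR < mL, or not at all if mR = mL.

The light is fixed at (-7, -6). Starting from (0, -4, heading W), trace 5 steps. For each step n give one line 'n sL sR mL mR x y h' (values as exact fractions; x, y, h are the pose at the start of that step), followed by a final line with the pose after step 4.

n=0: pose=(0,-4,W); sL=8/5, sR=40/41; mL=-8/5, mR=364/205; mL+mR=36/205 → advance +1; mR−mL=692/205 → turn +1·90°
n=1: pose=(-1,-4,S); sL=5/8, sR=5/2; mL=-5/8, mR=45/16; mL+mR=35/16 → advance +1; mR−mL=55/16 → turn +1·90°
n=2: pose=(-1,-5,E); sL=40/73, sR=8/13; mL=-40/73, mR=844/949; mL+mR=324/949 → advance +1; mR−mL=1364/949 → turn +1·90°
n=3: pose=(0,-5,N); sL=20/17, sR=4/9; mL=-20/17, mR=158/153; mL+mR=-22/153 → advance -1; mR−mL=338/153 → turn +1·90°
n=4: pose=(0,-6,W); sL=40/29, sR=40/29; mL=-40/29, mR=60/29; mL+mR=20/29 → advance +1; mR−mL=100/29 → turn +1·90°

0 8/5 40/41 -8/5 364/205 0 -4 W
1 5/8 5/2 -5/8 45/16 -1 -4 S
2 40/73 8/13 -40/73 844/949 -1 -5 E
3 20/17 4/9 -20/17 158/153 0 -5 N
4 40/29 40/29 -40/29 60/29 0 -6 W
final -1 -6 S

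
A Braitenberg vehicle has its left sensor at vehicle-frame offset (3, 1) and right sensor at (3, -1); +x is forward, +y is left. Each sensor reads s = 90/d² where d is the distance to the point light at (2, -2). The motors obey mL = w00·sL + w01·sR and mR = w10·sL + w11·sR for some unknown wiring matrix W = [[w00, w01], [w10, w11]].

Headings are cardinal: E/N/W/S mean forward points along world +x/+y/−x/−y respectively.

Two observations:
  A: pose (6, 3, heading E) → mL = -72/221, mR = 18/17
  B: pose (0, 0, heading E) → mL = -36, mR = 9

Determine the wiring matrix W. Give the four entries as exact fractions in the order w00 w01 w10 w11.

obs A: pose=(6,3,E) → sL=18/17, sR=18/13, mL=-72/221, mR=18/17
obs B: pose=(0,0,E) → sL=9, sR=45, mL=-36, mR=9
sensor matrix S = [[18/17, 18/13], [9, 45]]; det S = 7776/221
solve [mL_A; mL_B] = S·[w00; w01] and [mR_A; mR_B] = S·[w10; w11]:
  w00 = 1, w01 = -1, w10 = 1, w11 = 0

1 -1 1 0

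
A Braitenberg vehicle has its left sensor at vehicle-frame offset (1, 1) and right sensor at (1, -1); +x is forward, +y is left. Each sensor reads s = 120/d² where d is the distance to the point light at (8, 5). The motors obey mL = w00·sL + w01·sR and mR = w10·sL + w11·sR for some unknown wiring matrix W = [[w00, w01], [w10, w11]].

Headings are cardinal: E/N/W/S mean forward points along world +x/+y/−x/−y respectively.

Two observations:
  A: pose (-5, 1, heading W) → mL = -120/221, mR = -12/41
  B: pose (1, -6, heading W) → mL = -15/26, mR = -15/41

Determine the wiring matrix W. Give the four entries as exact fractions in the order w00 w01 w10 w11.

-1 0 0 -1/2

obs A: pose=(-5,1,W) → sL=120/221, sR=24/41, mL=-120/221, mR=-12/41
obs B: pose=(1,-6,W) → sL=15/26, sR=30/41, mL=-15/26, mR=-15/41
sensor matrix S = [[120/221, 24/41], [15/26, 30/41]]; det S = 540/9061
solve [mL_A; mL_B] = S·[w00; w01] and [mR_A; mR_B] = S·[w10; w11]:
  w00 = -1, w01 = 0, w10 = 0, w11 = -1/2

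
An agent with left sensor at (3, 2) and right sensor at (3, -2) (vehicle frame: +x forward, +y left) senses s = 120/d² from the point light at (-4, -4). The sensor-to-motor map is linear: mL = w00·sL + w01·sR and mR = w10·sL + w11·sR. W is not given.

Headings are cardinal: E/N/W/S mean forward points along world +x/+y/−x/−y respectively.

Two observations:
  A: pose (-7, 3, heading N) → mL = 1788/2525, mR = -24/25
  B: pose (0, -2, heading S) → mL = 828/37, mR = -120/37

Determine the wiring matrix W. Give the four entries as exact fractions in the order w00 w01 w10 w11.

obs A: pose=(-7,3,N) → sL=24/25, sR=120/101, mL=1788/2525, mR=-24/25
obs B: pose=(0,-2,S) → sL=120/37, sR=24, mL=828/37, mR=-120/37
sensor matrix S = [[24/25, 120/101], [120/37, 24]]; det S = 1792512/93425
solve [mL_A; mL_B] = S·[w00; w01] and [mR_A; mR_B] = S·[w10; w11]:
  w00 = -1/2, w01 = 1, w10 = -1, w11 = 0

-1/2 1 -1 0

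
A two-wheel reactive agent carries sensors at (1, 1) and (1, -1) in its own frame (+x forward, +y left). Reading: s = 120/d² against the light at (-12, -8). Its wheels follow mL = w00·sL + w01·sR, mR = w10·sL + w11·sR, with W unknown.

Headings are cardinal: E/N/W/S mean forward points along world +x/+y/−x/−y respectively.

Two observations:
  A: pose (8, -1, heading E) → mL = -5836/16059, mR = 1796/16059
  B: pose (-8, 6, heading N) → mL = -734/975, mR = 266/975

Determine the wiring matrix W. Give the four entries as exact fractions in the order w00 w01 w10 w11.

-1 -1/2 1 -1/2

obs A: pose=(8,-1,E) → sL=24/101, sR=40/159, mL=-5836/16059, mR=1796/16059
obs B: pose=(-8,6,N) → sL=20/39, sR=12/25, mL=-734/975, mR=266/975
sensor matrix S = [[24/101, 40/159], [20/39, 12/25]]; det S = -234112/15657525
solve [mL_A; mL_B] = S·[w00; w01] and [mR_A; mR_B] = S·[w10; w11]:
  w00 = -1, w01 = -1/2, w10 = 1, w11 = -1/2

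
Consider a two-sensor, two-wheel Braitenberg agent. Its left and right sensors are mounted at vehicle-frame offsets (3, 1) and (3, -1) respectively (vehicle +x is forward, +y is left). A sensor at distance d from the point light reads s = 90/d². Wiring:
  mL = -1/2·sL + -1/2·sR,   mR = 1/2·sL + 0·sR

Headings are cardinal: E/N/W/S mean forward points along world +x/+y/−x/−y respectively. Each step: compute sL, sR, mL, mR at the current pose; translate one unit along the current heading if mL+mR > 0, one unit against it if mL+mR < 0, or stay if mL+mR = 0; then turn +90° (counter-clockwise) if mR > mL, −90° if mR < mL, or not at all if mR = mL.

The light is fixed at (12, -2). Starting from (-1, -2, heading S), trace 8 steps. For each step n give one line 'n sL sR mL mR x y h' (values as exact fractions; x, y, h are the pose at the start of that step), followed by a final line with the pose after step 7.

n=0: pose=(-1,-2,S); sL=10/17, sR=18/41; mL=-358/697, mR=5/17; mL+mR=-9/41 → advance -1; mR−mL=563/697 → turn +1·90°
n=1: pose=(-1,-1,E); sL=45/52, sR=9/10; mL=-459/520, mR=45/104; mL+mR=-9/20 → advance -1; mR−mL=171/130 → turn +1·90°
n=2: pose=(-2,-1,N); sL=90/241, sR=18/37; mL=-3834/8917, mR=45/241; mL+mR=-9/37 → advance -1; mR−mL=5499/8917 → turn +1·90°
n=3: pose=(-2,-2,W); sL=9/29, sR=9/29; mL=-9/29, mR=9/58; mL+mR=-9/58 → advance -1; mR−mL=27/58 → turn +1·90°
n=4: pose=(-1,-2,S); sL=10/17, sR=18/41; mL=-358/697, mR=5/17; mL+mR=-9/41 → advance -1; mR−mL=563/697 → turn +1·90°
n=5: pose=(-1,-1,E); sL=45/52, sR=9/10; mL=-459/520, mR=45/104; mL+mR=-9/20 → advance -1; mR−mL=171/130 → turn +1·90°
n=6: pose=(-2,-1,N); sL=90/241, sR=18/37; mL=-3834/8917, mR=45/241; mL+mR=-9/37 → advance -1; mR−mL=5499/8917 → turn +1·90°
n=7: pose=(-2,-2,W); sL=9/29, sR=9/29; mL=-9/29, mR=9/58; mL+mR=-9/58 → advance -1; mR−mL=27/58 → turn +1·90°

0 10/17 18/41 -358/697 5/17 -1 -2 S
1 45/52 9/10 -459/520 45/104 -1 -1 E
2 90/241 18/37 -3834/8917 45/241 -2 -1 N
3 9/29 9/29 -9/29 9/58 -2 -2 W
4 10/17 18/41 -358/697 5/17 -1 -2 S
5 45/52 9/10 -459/520 45/104 -1 -1 E
6 90/241 18/37 -3834/8917 45/241 -2 -1 N
7 9/29 9/29 -9/29 9/58 -2 -2 W
final -1 -2 S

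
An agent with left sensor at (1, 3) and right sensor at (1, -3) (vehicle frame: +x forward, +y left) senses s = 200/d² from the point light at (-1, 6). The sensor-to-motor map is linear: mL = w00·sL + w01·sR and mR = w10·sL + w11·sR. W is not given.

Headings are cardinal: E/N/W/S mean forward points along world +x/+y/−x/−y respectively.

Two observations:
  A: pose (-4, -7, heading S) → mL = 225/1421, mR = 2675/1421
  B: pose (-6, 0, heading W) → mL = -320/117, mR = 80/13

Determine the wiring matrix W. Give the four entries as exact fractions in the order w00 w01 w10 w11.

1 -1 1 1

obs A: pose=(-4,-7,S) → sL=50/49, sR=25/29, mL=225/1421, mR=2675/1421
obs B: pose=(-6,0,W) → sL=200/117, sR=40/9, mL=-320/117, mR=80/13
sensor matrix S = [[50/49, 25/29], [200/117, 40/9]]; det S = 509000/166257
solve [mL_A; mL_B] = S·[w00; w01] and [mR_A; mR_B] = S·[w10; w11]:
  w00 = 1, w01 = -1, w10 = 1, w11 = 1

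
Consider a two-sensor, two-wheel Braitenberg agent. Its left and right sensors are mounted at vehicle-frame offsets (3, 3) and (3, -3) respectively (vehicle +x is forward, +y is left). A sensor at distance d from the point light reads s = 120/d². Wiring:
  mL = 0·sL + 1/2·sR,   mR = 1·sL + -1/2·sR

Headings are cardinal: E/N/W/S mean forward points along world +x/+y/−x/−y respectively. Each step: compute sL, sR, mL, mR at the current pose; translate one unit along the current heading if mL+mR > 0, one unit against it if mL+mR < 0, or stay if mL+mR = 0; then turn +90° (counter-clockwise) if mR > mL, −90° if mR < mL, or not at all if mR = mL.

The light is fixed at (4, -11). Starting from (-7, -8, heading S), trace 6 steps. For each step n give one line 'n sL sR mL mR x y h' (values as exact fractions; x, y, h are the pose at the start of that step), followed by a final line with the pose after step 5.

n=0: pose=(-7,-8,S); sL=15/8, sR=30/49; mL=15/49, mR=615/392; mL+mR=15/8 → advance +1; mR−mL=495/392 → turn +1·90°
n=1: pose=(-7,-9,E); sL=120/89, sR=24/13; mL=12/13, mR=492/1157; mL+mR=120/89 → advance +1; mR−mL=-576/1157 → turn -1·90°
n=2: pose=(-6,-9,S); sL=12/5, sR=12/17; mL=6/17, mR=174/85; mL+mR=12/5 → advance +1; mR−mL=144/85 → turn +1·90°
n=3: pose=(-6,-10,E); sL=24/13, sR=120/53; mL=60/53, mR=492/689; mL+mR=24/13 → advance +1; mR−mL=-288/689 → turn -1·90°
n=4: pose=(-5,-10,S); sL=3, sR=30/37; mL=15/37, mR=96/37; mL+mR=3 → advance +1; mR−mL=81/37 → turn +1·90°
n=5: pose=(-5,-11,E); sL=8/3, sR=8/3; mL=4/3, mR=4/3; mL+mR=8/3 → advance +1; mR−mL=0 → turn +0·90°

0 15/8 30/49 15/49 615/392 -7 -8 S
1 120/89 24/13 12/13 492/1157 -7 -9 E
2 12/5 12/17 6/17 174/85 -6 -9 S
3 24/13 120/53 60/53 492/689 -6 -10 E
4 3 30/37 15/37 96/37 -5 -10 S
5 8/3 8/3 4/3 4/3 -5 -11 E
final -4 -11 E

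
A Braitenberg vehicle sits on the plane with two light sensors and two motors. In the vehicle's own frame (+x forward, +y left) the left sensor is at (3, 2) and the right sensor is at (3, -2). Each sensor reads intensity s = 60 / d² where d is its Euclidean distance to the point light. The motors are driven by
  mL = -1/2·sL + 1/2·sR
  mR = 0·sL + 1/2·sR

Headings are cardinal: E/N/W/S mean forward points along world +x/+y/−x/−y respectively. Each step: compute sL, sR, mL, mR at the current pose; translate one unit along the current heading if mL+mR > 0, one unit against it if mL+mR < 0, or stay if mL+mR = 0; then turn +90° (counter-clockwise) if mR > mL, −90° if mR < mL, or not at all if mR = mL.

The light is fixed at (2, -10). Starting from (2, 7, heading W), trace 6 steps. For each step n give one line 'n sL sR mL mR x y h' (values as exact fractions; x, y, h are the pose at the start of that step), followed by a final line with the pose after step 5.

n=0: pose=(2,7,W); sL=10/39, sR=6/37; mL=-68/1443, mR=3/37; mL+mR=49/1443 → advance +1; mR−mL=5/39 → turn +1·90°
n=1: pose=(1,7,S); sL=60/197, sR=12/41; mL=-48/8077, mR=6/41; mL+mR=1134/8077 → advance +1; mR−mL=30/197 → turn +1·90°
n=2: pose=(1,6,E); sL=15/82, sR=3/10; mL=12/205, mR=3/20; mL+mR=171/820 → advance +1; mR−mL=15/164 → turn +1·90°
n=3: pose=(2,6,N); sL=12/73, sR=12/73; mL=0, mR=6/73; mL+mR=6/73 → advance +1; mR−mL=6/73 → turn +1·90°
n=4: pose=(2,7,W); sL=10/39, sR=6/37; mL=-68/1443, mR=3/37; mL+mR=49/1443 → advance +1; mR−mL=5/39 → turn +1·90°
n=5: pose=(1,7,S); sL=60/197, sR=12/41; mL=-48/8077, mR=6/41; mL+mR=1134/8077 → advance +1; mR−mL=30/197 → turn +1·90°

0 10/39 6/37 -68/1443 3/37 2 7 W
1 60/197 12/41 -48/8077 6/41 1 7 S
2 15/82 3/10 12/205 3/20 1 6 E
3 12/73 12/73 0 6/73 2 6 N
4 10/39 6/37 -68/1443 3/37 2 7 W
5 60/197 12/41 -48/8077 6/41 1 7 S
final 1 6 E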